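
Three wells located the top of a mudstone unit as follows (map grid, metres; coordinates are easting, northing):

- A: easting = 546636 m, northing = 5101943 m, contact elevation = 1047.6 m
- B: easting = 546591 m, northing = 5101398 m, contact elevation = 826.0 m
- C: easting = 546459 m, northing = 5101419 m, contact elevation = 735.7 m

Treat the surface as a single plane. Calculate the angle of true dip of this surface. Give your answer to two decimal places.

39.21°

Let the plane be z = a·easting + b·northing + c.
B−A: −45a − 545b = −221.6;  C−A: −177a − 524b = −311.9.
Solving gives a = 0.73907, b = 0.34558.
Gradient magnitude |∇z| = √(a² + b²) = √(0.54622 + 0.11943) = 0.81587.
True dip = arctan(0.81587) = 39.21°, dipping toward WSW (azimuth ≈ 245°).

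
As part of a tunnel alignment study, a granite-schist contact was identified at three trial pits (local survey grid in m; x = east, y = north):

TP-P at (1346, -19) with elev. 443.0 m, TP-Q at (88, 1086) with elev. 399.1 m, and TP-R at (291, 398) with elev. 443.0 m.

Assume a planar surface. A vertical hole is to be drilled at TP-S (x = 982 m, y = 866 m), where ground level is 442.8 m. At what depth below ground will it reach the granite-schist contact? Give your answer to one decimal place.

Let the plane be z = a·x + b·y + c.
TP-Q−TP-P: −1258a + 1105b = −43.9;  TP-R−TP-P: −1055a + 417b = 0.
Solving gives a = −0.028551, b = −0.072232.
Then c = 443 − a·1346 − b·-19 = 480.06.
At (982, 866): z_contact = −28.04 − 62.55 + 480.06 = 389.47 m.
Depth below ground = 442.8 − 389.47 = 53.3 m.

53.3 m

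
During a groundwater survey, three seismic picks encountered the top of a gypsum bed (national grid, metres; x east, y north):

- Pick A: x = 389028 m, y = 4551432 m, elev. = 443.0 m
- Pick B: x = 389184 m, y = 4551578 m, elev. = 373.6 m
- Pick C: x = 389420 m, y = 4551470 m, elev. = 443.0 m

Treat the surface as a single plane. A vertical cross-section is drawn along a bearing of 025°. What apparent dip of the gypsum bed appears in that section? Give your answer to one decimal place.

Two edge vectors: Pick A→Pick B = (156, 146, -69.4), Pick A→Pick C = (392, 38, 0).
Normal n = (Pick A→Pick B) × (Pick A→Pick C) = (2637.2, -27204.8, -51304).
So ∂z/∂x = −n_x/n_z = 0.05140 and ∂z/∂y = −n_y/n_z = −0.53027.
Unit vector along 025° is (sin 25°, cos 25°) = (0.4226, 0.9063).
Slope in that direction = a·(0.4226) + b·(0.9063) = −0.45886.
Apparent dip = arctan|0.45886| = 24.6° (true dip is 28.0°, so apparent ≤ true as expected).

24.6°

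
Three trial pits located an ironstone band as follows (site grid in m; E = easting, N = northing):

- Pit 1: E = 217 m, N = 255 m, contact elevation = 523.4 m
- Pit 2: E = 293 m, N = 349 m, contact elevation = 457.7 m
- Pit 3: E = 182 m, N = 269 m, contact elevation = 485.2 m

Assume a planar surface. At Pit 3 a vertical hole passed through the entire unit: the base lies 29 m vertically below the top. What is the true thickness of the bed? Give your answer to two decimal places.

17.32 m

Two edge vectors: Pit 1→Pit 2 = (76, 94, -65.7), Pit 1→Pit 3 = (-35, 14, -38.2).
Normal n = (Pit 1→Pit 2) × (Pit 1→Pit 3) = (-2671, 5202.7, 4354).
So ∂z/∂E = −n_x/n_z = 0.61346 and ∂z/∂N = −n_y/n_z = −1.19492.
|∇z| = √(a²+b²) = 1.34320, so dip δ = arctan(1.34320) = 53.33°.
True thickness = vertical thickness × cos δ = 29 × cos 53.33° = 17.32 m.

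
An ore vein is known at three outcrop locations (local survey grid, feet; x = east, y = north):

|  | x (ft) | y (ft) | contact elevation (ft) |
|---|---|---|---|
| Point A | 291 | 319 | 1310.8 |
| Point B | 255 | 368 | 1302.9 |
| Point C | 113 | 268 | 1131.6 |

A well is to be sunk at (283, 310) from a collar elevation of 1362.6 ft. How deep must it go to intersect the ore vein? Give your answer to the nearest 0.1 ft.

Two edge vectors: Point A→Point B = (-36, 49, -7.9), Point A→Point C = (-178, -51, -179.2).
Normal n = (Point A→Point B) × (Point A→Point C) = (-9183.7, -5045, 10558).
So ∂z/∂x = −n_x/n_z = 0.86983 and ∂z/∂y = −n_y/n_z = 0.47784.
Intercept c from Point A: 1310.8 − 253.12 − 152.43 = 905.25.
At (283, 310): z_contact = 246.16 + 148.13 + 905.25 = 1299.54 ft.
Depth below ground = 1362.6 − 1299.54 = 63.1 ft.

63.1 ft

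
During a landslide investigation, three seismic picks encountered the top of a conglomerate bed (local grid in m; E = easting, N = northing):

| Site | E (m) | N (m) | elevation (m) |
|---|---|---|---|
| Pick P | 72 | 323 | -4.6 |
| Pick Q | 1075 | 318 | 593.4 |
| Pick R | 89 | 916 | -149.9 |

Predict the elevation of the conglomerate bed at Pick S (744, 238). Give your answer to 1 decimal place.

Two edge vectors: Pick P→Pick Q = (1003, -5, 598), Pick P→Pick R = (17, 593, -145.3).
Normal n = (Pick P→Pick Q) × (Pick P→Pick R) = (-353887.5, 155901.9, 594864).
So ∂z/∂E = −n_x/n_z = 0.594905 and ∂z/∂N = −n_y/n_z = −0.262080.
Intercept c from Pick P: -4.6 − 42.83 + 84.65 = 37.22.
At (744, 238): z = 442.6 − 62.4 + 37.22 = 417.5 m.

417.5 m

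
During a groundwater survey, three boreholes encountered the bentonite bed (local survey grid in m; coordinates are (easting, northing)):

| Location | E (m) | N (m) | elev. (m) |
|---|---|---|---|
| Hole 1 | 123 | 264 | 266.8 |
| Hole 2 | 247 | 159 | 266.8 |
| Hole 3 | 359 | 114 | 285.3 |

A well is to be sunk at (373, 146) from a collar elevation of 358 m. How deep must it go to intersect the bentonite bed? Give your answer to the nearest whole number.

Let the plane be z = a·E + b·N + c.
Hole 2−Hole 1: 124a − 105b = 0;  Hole 3−Hole 1: 236a − 150b = 18.5.
Solving gives a = 0.31432, b = 0.37120.
Then c = 266.8 − a·123 − b·264 = 130.14.
At (373, 146): z_contact = 117.2 + 54.2 + 130.14 = 301.6 m.
Depth below ground = 358 − 301.6 = 56 m.

56 m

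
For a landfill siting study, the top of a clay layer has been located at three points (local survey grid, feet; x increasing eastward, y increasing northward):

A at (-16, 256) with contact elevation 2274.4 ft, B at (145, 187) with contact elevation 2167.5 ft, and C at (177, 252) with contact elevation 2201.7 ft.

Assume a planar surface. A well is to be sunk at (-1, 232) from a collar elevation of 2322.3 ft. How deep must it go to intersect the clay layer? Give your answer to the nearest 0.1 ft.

70.2 ft

Let the plane be z = a·x + b·y + c.
B−A: 161a − 69b = −106.9;  C−A: 193a − 4b = −72.7.
Solving gives a = −0.36208, b = 0.70441.
Then c = 2274.4 − a·-16 − b·256 = 2088.28.
At (-1, 232): z_contact = 0.36 + 163.42 + 2088.28 = 2252.06 ft.
Depth below ground = 2322.3 − 2252.06 = 70.2 ft.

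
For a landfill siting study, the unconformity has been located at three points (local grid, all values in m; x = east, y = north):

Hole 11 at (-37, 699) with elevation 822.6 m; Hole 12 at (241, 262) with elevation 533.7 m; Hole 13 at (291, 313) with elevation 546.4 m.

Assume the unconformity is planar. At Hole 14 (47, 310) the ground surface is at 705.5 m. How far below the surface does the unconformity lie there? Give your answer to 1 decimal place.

Let the plane be z = a·x + b·y + c.
Hole 12−Hole 11: 278a − 437b = −288.9;  Hole 13−Hole 11: 328a − 386b = −276.2.
Solving gives a = −0.25491, b = 0.49893.
Then c = 822.6 − a·-37 − b·699 = 464.41.
At (47, 310): z_contact = −11.98 + 154.67 + 464.41 = 607.10 m.
Depth below ground = 705.5 − 607.10 = 98.4 m.

98.4 m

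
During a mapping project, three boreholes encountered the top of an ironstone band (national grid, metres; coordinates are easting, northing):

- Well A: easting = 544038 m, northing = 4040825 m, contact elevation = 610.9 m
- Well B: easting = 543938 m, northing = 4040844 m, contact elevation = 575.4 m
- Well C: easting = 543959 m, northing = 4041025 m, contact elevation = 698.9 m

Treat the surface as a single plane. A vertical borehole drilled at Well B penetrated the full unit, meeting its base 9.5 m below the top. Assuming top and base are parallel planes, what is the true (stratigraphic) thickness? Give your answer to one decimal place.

Two edge vectors: Well A→Well B = (-100, 19, -35.5), Well A→Well C = (-79, 200, 88).
Normal n = (Well A→Well B) × (Well A→Well C) = (8772, 11604.5, -18499).
So ∂z/∂easting = −n_x/n_z = 0.47419 and ∂z/∂northing = −n_y/n_z = 0.62730.
|∇z| = √(a²+b²) = 0.78636, so dip δ = arctan(0.78636) = 38.18°.
True thickness = vertical thickness × cos δ = 9.5 × cos 38.18° = 7.5 m.

7.5 m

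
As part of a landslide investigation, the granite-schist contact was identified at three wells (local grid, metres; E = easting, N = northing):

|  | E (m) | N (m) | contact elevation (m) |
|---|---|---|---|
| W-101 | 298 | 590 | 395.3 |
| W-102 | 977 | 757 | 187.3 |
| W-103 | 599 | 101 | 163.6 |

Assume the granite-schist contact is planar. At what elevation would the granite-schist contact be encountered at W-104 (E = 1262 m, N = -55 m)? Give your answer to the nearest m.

-119 m

Let the plane be z = a·E + b·N + c.
W-102−W-101: 679a + 167b = −208;  W-103−W-101: 301a − 489b = −231.7.
Solving gives a = −0.36727, b = 0.24776.
Then c = 395.3 − a·298 − b·590 = 358.57.
At (1262, -55): z = −463.5 − 13.6 + 358.57 = -118.5 m.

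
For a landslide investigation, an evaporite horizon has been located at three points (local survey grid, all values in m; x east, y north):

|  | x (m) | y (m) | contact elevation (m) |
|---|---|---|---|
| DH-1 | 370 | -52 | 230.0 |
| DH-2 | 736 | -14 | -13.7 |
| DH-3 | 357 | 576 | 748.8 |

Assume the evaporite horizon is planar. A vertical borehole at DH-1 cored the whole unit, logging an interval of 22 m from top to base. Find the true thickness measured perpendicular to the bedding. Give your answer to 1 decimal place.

14.8 m

Let the plane be z = a·x + b·y + c.
DH-2−DH-1: 366a + 38b = −243.7;  DH-3−DH-1: −13a + 628b = 518.8.
Solving gives a = −0.75001, b = 0.81059.
|∇z| = √(a²+b²) = 1.10434, so dip δ = arctan(1.10434) = 47.84°.
True thickness = vertical thickness × cos δ = 22 × cos 47.84° = 14.8 m.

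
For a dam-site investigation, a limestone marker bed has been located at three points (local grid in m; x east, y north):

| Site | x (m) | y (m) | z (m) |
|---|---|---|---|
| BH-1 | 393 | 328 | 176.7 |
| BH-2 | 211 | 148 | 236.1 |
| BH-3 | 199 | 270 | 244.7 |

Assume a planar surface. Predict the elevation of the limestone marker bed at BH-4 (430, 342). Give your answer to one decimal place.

Two edge vectors: BH-1→BH-2 = (-182, -180, 59.4), BH-1→BH-3 = (-194, -58, 68).
Normal n = (BH-1→BH-2) × (BH-1→BH-3) = (-8794.8, 852.4, -24364).
So ∂z/∂x = −n_x/n_z = −0.36098 and ∂z/∂y = −n_y/n_z = 0.03499.
Intercept c from BH-1: 176.7 + 141.86 − 11.48 = 307.09.
At (430, 342): z = −155.2 + 12.0 + 307.09 = 163.8 m.

163.8 m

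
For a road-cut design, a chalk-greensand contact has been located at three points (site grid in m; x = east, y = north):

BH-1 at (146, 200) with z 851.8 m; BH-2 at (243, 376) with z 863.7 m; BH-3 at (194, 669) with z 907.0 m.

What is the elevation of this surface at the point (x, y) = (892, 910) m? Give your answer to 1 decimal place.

Two edge vectors: BH-1→BH-2 = (97, 176, 11.9), BH-1→BH-3 = (48, 469, 55.2).
Normal n = (BH-1→BH-2) × (BH-1→BH-3) = (4134.1, -4783.2, 37045).
So ∂z/∂x = −n_x/n_z = −0.11160 and ∂z/∂y = −n_y/n_z = 0.12912.
Intercept c from BH-1: 851.8 + 16.29 − 25.82 = 842.27.
At (892, 910): z = −99.5 + 117.5 + 842.27 = 860.2 m.

860.2 m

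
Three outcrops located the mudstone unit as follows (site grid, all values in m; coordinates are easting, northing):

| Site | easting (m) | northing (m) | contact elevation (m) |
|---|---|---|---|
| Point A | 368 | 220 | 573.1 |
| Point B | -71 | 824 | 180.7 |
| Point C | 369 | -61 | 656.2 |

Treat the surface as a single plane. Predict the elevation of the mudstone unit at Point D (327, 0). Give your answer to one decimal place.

617.7 m

Let the plane be z = a·easting + b·northing + c.
Point B−Point A: −439a + 604b = −392.4;  Point C−Point A: 1a − 281b = 83.1.
Solving gives a = 0.48936, b = −0.29399.
Then c = 573.1 − a·368 − b·220 = 457.69.
At (327, 0): z = 160.0 + 0.0 + 457.69 = 617.7 m.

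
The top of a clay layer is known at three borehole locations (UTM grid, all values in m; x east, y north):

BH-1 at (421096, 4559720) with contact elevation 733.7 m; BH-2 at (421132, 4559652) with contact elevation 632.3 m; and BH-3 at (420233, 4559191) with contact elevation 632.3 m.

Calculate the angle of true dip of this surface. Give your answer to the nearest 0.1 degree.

52.8°

Two edge vectors: BH-1→BH-2 = (36, -68, -101.4), BH-1→BH-3 = (-863, -529, -101.4).
Normal n = (BH-1→BH-2) × (BH-1→BH-3) = (-46745.4, 91158.6, -77728).
So ∂z/∂x = −n_x/n_z = −0.60140 and ∂z/∂y = −n_y/n_z = 1.17279.
Gradient magnitude |∇z| = √(a² + b²) = √(0.36168 + 1.37544) = 1.31800.
True dip = arctan(1.31800) = 52.8°, dipping toward SSE (azimuth ≈ 153°).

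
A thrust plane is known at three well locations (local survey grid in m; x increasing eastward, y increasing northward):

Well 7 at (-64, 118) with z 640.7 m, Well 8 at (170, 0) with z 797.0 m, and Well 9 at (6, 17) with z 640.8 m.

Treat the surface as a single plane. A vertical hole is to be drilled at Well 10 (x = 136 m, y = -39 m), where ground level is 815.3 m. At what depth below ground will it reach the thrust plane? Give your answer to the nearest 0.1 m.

Two edge vectors: Well 7→Well 8 = (234, -118, 156.3), Well 7→Well 9 = (70, -101, 0.1).
Normal n = (Well 7→Well 8) × (Well 7→Well 9) = (15774.5, 10917.6, -15374).
So ∂z/∂x = −n_x/n_z = 1.02605 and ∂z/∂y = −n_y/n_z = 0.71013.
Intercept c from Well 7: 640.7 + 65.67 − 83.80 = 622.57.
At (136, -39): z_contact = 139.54 − 27.70 + 622.57 = 734.42 m.
Depth below ground = 815.3 − 734.42 = 80.9 m.

80.9 m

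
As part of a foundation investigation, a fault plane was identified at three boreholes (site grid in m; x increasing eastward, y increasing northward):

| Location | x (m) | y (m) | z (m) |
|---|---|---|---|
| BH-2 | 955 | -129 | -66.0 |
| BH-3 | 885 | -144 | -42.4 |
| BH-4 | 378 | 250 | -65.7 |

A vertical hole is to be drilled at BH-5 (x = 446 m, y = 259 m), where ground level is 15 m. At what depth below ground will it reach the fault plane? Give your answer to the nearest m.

101 m

Let the plane be z = a·x + b·y + c.
BH-3−BH-2: −70a − 15b = 23.6;  BH-4−BH-2: −577a + 379b = 0.3.
Solving gives a = −0.25434, b = −0.38642.
Then c = -66 − a·955 − b·-129 = 127.05.
At (446, 259): z_contact = −113.4 − 100.1 + 127.05 = -86.5 m.
Depth below ground = 15 − (-86.5) = 101 m.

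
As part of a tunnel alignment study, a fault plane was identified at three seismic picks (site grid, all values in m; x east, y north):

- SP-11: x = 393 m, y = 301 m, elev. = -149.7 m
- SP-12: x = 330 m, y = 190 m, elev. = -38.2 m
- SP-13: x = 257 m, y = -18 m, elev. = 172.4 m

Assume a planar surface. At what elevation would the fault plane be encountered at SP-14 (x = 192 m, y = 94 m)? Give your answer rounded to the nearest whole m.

Let the plane be z = a·x + b·y + c.
SP-12−SP-11: −63a − 111b = 111.5;  SP-13−SP-11: −136a − 319b = 322.1.
Solving gives a = 0.03691, b = −1.02545.
Then c = -149.7 − a·393 − b·301 = 144.46.
At (192, 94): z = 7.1 − 96.4 + 144.46 = 55.1 m.

55 m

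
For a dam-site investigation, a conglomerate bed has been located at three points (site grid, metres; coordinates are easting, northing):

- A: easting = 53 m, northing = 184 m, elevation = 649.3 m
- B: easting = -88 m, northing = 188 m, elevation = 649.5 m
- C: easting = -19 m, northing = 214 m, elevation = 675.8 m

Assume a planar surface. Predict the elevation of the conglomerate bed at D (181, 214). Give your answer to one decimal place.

680.9 m

Two edge vectors: A→B = (-141, 4, 0.2), A→C = (-72, 30, 26.5).
Normal n = (A→B) × (A→C) = (100, 3722.1, -3942).
So ∂z/∂easting = −n_x/n_z = 0.02537 and ∂z/∂northing = −n_y/n_z = 0.94422.
Intercept c from A: 649.3 − 1.34 − 173.74 = 474.22.
At (181, 214): z = 4.6 + 202.1 + 474.22 = 680.9 m.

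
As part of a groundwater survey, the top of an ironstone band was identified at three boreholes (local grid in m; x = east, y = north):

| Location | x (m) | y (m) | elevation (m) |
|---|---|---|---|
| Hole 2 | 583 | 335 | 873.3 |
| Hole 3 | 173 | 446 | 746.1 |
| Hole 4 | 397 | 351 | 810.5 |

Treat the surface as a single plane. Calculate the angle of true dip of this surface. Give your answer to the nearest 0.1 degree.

20.8°

Let the plane be z = a·x + b·y + c.
Hole 3−Hole 2: −410a + 111b = −127.2;  Hole 4−Hole 2: −186a + 16b = −62.8.
Solving gives a = 0.35039, b = 0.14829.
Gradient magnitude |∇z| = √(a² + b²) = √(0.12277 + 0.02199) = 0.38048.
True dip = arctan(0.38048) = 20.8°, dipping toward WSW (azimuth ≈ 247°).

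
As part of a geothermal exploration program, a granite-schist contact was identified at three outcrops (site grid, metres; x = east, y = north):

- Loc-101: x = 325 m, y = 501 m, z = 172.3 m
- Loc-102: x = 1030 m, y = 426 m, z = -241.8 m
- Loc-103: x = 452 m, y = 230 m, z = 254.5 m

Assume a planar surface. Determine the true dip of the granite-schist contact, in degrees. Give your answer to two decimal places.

41.74°

Let the plane be z = a·x + b·y + c.
Loc-102−Loc-101: 705a − 75b = −414.1;  Loc-103−Loc-101: 127a − 271b = 82.2.
Solving gives a = −0.65216, b = −0.60894.
Gradient magnitude |∇z| = √(a² + b²) = √(0.42531 + 0.37081) = 0.89226.
True dip = arctan(0.89226) = 41.74°, dipping toward NE (azimuth ≈ 047°).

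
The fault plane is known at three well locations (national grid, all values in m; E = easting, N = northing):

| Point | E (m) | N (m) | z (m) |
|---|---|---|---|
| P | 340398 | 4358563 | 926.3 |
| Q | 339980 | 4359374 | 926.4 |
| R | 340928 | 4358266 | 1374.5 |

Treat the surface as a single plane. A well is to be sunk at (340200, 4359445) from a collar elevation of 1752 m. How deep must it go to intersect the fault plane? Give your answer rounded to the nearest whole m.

Two edge vectors: P→Q = (-418, 811, 0.1), P→R = (530, -297, 448.2).
Normal n = (P→Q) × (P→R) = (363519.9, 187400.6, -305684).
So ∂z/∂E = −n_x/n_z = 1.18920159 and ∂z/∂N = −n_y/n_z = 0.61305335.
Intercept c from P: 926.3 − 404801.84 − 2672031.64 = −3075907.19.
At (340200, 4359445): z_contact = 404566.4 + 2672572.4 − 3075907.19 = 1231.6 m.
Depth below ground = 1752 − 1231.6 = 520 m.

520 m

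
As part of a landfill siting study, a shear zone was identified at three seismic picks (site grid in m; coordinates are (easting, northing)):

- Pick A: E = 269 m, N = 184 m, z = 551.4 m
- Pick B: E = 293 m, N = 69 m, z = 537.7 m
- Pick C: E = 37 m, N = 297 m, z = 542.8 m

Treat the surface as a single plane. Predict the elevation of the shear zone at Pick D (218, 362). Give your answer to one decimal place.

571.1 m

Two edge vectors: Pick A→Pick B = (24, -115, -13.7), Pick A→Pick C = (-232, 113, -8.6).
Normal n = (Pick A→Pick B) × (Pick A→Pick C) = (2537.1, 3384.8, -23968).
So ∂z/∂E = −n_x/n_z = 0.10585 and ∂z/∂N = −n_y/n_z = 0.14122.
Intercept c from Pick A: 551.4 − 28.47 − 25.98 = 496.94.
At (218, 362): z = 23.1 + 51.1 + 496.94 = 571.1 m.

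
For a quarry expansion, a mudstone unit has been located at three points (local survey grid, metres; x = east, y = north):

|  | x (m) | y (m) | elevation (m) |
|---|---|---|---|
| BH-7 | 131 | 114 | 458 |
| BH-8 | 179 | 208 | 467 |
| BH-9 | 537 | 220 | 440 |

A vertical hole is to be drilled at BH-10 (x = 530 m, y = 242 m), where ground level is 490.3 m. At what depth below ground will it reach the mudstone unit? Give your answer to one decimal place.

46.7 m

Two edge vectors: BH-7→BH-8 = (48, 94, 9), BH-7→BH-9 = (406, 106, -18).
Normal n = (BH-7→BH-8) × (BH-7→BH-9) = (-2646, 4518, -33076).
So ∂z/∂x = −n_x/n_z = −0.08000 and ∂z/∂y = −n_y/n_z = 0.13659.
Intercept c from BH-7: 458 + 10.48 − 15.57 = 452.91.
At (530, 242): z_contact = −42.40 + 33.06 + 452.91 = 443.57 m.
Depth below ground = 490.3 − 443.57 = 46.7 m.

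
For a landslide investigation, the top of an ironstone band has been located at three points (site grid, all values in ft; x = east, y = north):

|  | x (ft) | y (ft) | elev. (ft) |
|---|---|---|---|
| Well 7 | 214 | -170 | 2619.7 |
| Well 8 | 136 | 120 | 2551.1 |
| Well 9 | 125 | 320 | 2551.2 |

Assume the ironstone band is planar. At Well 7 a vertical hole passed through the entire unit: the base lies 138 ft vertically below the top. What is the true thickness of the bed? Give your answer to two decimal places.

92.39 ft

Let the plane be z = a·x + b·y + c.
Well 8−Well 7: −78a + 290b = −68.6;  Well 9−Well 7: −89a + 490b = −68.5.
Solving gives a = 1.10790, b = 0.06143.
|∇z| = √(a²+b²) = 1.10960, so dip δ = arctan(1.10960) = 47.97°.
True thickness = vertical thickness × cos δ = 138 × cos 47.97° = 92.39 ft.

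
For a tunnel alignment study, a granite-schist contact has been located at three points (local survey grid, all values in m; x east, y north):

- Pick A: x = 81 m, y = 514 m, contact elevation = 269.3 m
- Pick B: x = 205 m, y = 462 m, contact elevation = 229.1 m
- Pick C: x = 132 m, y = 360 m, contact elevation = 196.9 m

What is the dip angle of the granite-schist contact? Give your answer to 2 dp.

24.05°

Two edge vectors: Pick A→Pick B = (124, -52, -40.2), Pick A→Pick C = (51, -154, -72.4).
Normal n = (Pick A→Pick B) × (Pick A→Pick C) = (-2426, 6927.4, -16444).
So ∂z/∂x = −n_x/n_z = −0.14753 and ∂z/∂y = −n_y/n_z = 0.42127.
Gradient magnitude |∇z| = √(a² + b²) = √(0.02177 + 0.17747) = 0.44636.
True dip = arctan(0.44636) = 24.05°, dipping toward SSE (azimuth ≈ 161°).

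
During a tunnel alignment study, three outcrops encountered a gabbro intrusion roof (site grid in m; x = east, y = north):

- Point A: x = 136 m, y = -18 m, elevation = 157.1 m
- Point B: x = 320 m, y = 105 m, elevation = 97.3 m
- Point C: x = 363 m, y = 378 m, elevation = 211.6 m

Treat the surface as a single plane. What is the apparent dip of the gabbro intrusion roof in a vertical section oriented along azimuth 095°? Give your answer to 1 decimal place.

35.7°

Let the plane be z = a·x + b·y + c.
Point B−Point A: 184a + 123b = −59.8;  Point C−Point A: 227a + 396b = 54.5.
Solving gives a = −0.67606, b = 0.52517.
Unit vector along 095° is (sin 95°, cos 95°) = (0.9962, -0.0872).
Slope in that direction = a·(0.9962) + b·(-0.0872) = −0.71926.
Apparent dip = arctan|0.71926| = 35.7° (true dip is 40.6°, so apparent ≤ true as expected).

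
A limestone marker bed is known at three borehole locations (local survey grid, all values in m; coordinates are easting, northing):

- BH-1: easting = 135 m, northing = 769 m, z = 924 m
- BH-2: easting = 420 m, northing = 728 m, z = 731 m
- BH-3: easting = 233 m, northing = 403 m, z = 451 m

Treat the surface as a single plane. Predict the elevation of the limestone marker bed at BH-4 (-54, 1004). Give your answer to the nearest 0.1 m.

1292.1 m

Let the plane be z = a·easting + b·northing + c.
BH-2−BH-1: 285a − 41b = −193;  BH-3−BH-1: 98a − 366b = −473.
Solving gives a = −0.510958, b = 1.155536.
Then c = 924 − a·135 − b·769 = 104.37.
At (-54, 1004): z = 27.6 + 1160.2 + 104.37 = 1292.1 m.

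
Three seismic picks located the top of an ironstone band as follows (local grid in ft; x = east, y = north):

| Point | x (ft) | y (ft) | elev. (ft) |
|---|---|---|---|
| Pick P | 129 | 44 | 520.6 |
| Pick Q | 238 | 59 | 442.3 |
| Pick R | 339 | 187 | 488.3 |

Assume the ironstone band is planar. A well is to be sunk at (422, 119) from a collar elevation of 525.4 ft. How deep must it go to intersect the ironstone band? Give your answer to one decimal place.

Let the plane be z = a·x + b·y + c.
Pick Q−Pick P: 109a + 15b = −78.3;  Pick R−Pick P: 210a + 143b = −32.3.
Solving gives a = −0.86133, b = 1.03902.
Then c = 520.6 − a·129 − b·44 = 586.00.
At (422, 119): z_contact = −363.48 + 123.64 + 586.00 = 346.16 ft.
Depth below ground = 525.4 − 346.16 = 179.2 ft.

179.2 ft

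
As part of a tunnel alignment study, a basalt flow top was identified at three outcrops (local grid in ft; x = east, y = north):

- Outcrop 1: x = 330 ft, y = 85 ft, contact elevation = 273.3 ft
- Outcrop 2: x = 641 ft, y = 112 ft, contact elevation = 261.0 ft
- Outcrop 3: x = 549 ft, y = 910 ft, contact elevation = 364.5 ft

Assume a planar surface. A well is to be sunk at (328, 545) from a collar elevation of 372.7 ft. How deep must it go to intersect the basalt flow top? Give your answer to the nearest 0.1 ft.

Two edge vectors: Outcrop 1→Outcrop 2 = (311, 27, -12.3), Outcrop 1→Outcrop 3 = (219, 825, 91.2).
Normal n = (Outcrop 1→Outcrop 2) × (Outcrop 1→Outcrop 3) = (12609.9, -31056.9, 250662).
So ∂z/∂x = −n_x/n_z = −0.05031 and ∂z/∂y = −n_y/n_z = 0.12390.
Intercept c from Outcrop 1: 273.3 + 16.60 − 10.53 = 279.37.
At (328, 545): z_contact = −16.50 + 67.53 + 279.37 = 330.39 ft.
Depth below ground = 372.7 − 330.39 = 42.3 ft.

42.3 ft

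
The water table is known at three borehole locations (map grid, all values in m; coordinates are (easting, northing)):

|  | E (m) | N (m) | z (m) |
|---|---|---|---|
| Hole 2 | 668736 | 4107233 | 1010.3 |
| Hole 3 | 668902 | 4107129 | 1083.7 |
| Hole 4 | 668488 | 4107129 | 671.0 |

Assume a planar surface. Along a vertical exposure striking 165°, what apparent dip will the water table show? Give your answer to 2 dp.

30.85°

Two edge vectors: Hole 2→Hole 3 = (166, -104, 73.4), Hole 2→Hole 4 = (-248, -104, -339.3).
Normal n = (Hole 2→Hole 3) × (Hole 2→Hole 4) = (42920.8, 38120.6, -43056).
So ∂z/∂E = −n_x/n_z = 0.99686 and ∂z/∂N = −n_y/n_z = 0.88537.
Unit vector along 165° is (sin 165°, cos 165°) = (0.2588, -0.9659).
Slope in that direction = a·(0.2588) + b·(-0.9659) = −0.59720.
Apparent dip = arctan|0.59720| = 30.85° (true dip is 53.1°, so apparent ≤ true as expected).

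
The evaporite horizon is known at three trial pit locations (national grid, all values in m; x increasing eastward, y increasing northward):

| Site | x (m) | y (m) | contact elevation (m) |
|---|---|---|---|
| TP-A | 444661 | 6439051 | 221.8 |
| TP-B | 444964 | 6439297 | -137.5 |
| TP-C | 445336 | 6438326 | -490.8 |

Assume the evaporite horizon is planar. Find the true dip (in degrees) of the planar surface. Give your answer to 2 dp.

Let the plane be z = a·x + b·y + c.
TP-B−TP-A: 303a + 246b = −359.3;  TP-C−TP-A: 675a − 725b = −712.6.
Solving gives a = −1.12980, b = −0.06899.
Gradient magnitude |∇z| = √(a² + b²) = √(1.27645 + 0.00476) = 1.13190.
True dip = arctan(1.13190) = 48.54°, dipping toward E (azimuth ≈ 087°).

48.54°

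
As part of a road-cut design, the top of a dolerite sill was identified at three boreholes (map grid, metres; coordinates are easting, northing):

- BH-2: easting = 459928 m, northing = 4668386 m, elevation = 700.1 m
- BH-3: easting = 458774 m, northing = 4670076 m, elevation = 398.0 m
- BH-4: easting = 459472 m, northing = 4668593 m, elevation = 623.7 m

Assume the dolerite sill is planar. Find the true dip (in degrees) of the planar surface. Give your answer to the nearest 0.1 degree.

8.9°

Let the plane be z = a·easting + b·northing + c.
BH-3−BH-2: −1154a + 1690b = −302.1;  BH-4−BH-2: −456a + 207b = −76.4.
Solving gives a = 0.12521, b = −0.09326.
Gradient magnitude |∇z| = √(a² + b²) = √(0.01568 + 0.00870) = 0.15612.
True dip = arctan(0.15612) = 8.9°, dipping toward NW (azimuth ≈ 307°).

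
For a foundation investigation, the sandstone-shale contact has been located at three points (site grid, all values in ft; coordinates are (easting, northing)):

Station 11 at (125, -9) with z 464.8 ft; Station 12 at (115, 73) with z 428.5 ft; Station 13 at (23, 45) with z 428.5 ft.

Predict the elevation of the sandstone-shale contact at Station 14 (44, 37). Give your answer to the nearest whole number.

Let the plane be z = a·E + b·N + c.
Station 12−Station 11: −10a + 82b = −36.3;  Station 13−Station 11: −102a + 54b = −36.3.
Solving gives a = 0.12991, b = −0.42684.
Then c = 464.8 − a·125 − b·-9 = 444.72.
At (44, 37): z = 5.7 − 15.8 + 444.72 = 434.6 ft.

435 ft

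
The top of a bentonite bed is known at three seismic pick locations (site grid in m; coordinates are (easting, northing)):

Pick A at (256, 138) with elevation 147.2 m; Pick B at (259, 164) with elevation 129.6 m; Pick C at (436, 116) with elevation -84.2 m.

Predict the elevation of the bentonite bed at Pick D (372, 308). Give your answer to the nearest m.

-98 m

Let the plane be z = a·E + b·N + c.
Pick B−Pick A: 3a + 26b = −17.6;  Pick C−Pick A: 180a − 22b = −231.4.
Solving gives a = −1.34926, b = −0.52124.
Then c = 147.2 − a·256 − b·138 = 564.54.
At (372, 308): z = −501.9 − 160.5 + 564.54 = -97.9 m.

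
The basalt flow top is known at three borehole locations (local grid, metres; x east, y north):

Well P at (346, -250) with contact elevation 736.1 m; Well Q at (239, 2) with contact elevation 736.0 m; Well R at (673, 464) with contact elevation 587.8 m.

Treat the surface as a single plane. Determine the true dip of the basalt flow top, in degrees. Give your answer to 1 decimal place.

Two edge vectors: Well P→Well Q = (-107, 252, -0.1), Well P→Well R = (327, 714, -148.3).
Normal n = (Well P→Well Q) × (Well P→Well R) = (-37300.2, -15900.8, -158802).
So ∂z/∂x = −n_x/n_z = −0.23488 and ∂z/∂y = −n_y/n_z = −0.10013.
Gradient magnitude |∇z| = √(a² + b²) = √(0.05517 + 0.01003) = 0.25534.
True dip = arctan(0.25534) = 14.3°, dipping toward ENE (azimuth ≈ 067°).

14.3°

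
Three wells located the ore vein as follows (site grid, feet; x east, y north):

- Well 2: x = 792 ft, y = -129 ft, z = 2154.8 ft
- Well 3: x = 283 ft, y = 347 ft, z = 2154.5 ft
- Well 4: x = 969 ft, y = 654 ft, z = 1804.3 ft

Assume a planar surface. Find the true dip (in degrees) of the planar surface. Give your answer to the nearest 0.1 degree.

26.8°

Two edge vectors: Well 2→Well 3 = (-509, 476, -0.3), Well 2→Well 4 = (177, 783, -350.5).
Normal n = (Well 2→Well 3) × (Well 2→Well 4) = (-166603.1, -178457.6, -482799).
So ∂z/∂x = −n_x/n_z = −0.34508 and ∂z/∂y = −n_y/n_z = −0.36963.
Gradient magnitude |∇z| = √(a² + b²) = √(0.11908 + 0.13663) = 0.50567.
True dip = arctan(0.50567) = 26.8°, dipping toward NE (azimuth ≈ 043°).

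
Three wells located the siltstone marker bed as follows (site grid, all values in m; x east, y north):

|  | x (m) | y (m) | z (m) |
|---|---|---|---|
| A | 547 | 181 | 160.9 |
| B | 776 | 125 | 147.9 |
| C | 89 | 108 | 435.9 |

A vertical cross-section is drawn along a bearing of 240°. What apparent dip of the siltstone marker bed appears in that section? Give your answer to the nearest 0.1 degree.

45.2°

Let the plane be z = a·x + b·y + c.
B−A: 229a − 56b = −13;  C−A: −458a − 73b = 275.
Solving gives a = −0.38591, b = −1.34595.
Unit vector along 240° is (sin 240°, cos 240°) = (-0.8660, -0.5000).
Slope in that direction = a·(-0.8660) + b·(-0.5000) = 1.00718.
Apparent dip = arctan|1.00718| = 45.2° (true dip is 54.5°, so apparent ≤ true as expected).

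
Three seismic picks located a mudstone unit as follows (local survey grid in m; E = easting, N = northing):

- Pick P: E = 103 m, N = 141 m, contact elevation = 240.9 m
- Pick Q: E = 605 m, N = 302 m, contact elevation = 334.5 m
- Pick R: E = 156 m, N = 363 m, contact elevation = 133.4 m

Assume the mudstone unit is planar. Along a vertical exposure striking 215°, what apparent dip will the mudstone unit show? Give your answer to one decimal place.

Two edge vectors: Pick P→Pick Q = (502, 161, 93.6), Pick P→Pick R = (53, 222, -107.5).
Normal n = (Pick P→Pick Q) × (Pick P→Pick R) = (-38086.7, 58925.8, 102911).
So ∂z/∂E = −n_x/n_z = 0.37009 and ∂z/∂N = −n_y/n_z = −0.57259.
Unit vector along 215° is (sin 215°, cos 215°) = (-0.5736, -0.8192).
Slope in that direction = a·(-0.5736) + b·(-0.8192) = 0.25676.
Apparent dip = arctan|0.25676| = 14.4° (true dip is 34.3°, so apparent ≤ true as expected).

14.4°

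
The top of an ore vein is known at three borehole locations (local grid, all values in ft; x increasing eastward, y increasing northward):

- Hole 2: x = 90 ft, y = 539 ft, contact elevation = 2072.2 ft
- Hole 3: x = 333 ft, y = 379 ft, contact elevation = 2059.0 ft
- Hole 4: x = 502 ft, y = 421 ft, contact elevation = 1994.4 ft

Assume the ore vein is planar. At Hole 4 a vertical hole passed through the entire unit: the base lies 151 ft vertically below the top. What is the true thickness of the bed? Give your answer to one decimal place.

136.9 ft

Two edge vectors: Hole 2→Hole 3 = (243, -160, -13.2), Hole 2→Hole 4 = (412, -118, -77.8).
Normal n = (Hole 2→Hole 3) × (Hole 2→Hole 4) = (10890.4, 13467, 37246).
So ∂z/∂x = −n_x/n_z = −0.29239 and ∂z/∂y = −n_y/n_z = −0.36157.
|∇z| = √(a²+b²) = 0.46500, so dip δ = arctan(0.46500) = 24.94°.
True thickness = vertical thickness × cos δ = 151 × cos 24.94° = 136.9 ft.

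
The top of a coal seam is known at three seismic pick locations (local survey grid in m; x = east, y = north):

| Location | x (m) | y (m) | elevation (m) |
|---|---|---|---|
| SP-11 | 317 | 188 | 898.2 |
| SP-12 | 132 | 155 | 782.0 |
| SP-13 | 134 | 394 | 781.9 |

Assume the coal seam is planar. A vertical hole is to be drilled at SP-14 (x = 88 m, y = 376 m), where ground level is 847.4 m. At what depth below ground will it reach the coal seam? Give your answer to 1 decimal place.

Two edge vectors: SP-11→SP-12 = (-185, -33, -116.2), SP-11→SP-13 = (-183, 206, -116.3).
Normal n = (SP-11→SP-12) × (SP-11→SP-13) = (27775.1, -250.9, -44149).
So ∂z/∂x = −n_x/n_z = 0.62912 and ∂z/∂y = −n_y/n_z = −0.00568.
Intercept c from SP-11: 898.2 − 199.43 + 1.07 = 699.84.
At (88, 376): z_contact = 55.36 − 2.14 + 699.84 = 753.06 m.
Depth below ground = 847.4 − 753.06 = 94.3 m.

94.3 m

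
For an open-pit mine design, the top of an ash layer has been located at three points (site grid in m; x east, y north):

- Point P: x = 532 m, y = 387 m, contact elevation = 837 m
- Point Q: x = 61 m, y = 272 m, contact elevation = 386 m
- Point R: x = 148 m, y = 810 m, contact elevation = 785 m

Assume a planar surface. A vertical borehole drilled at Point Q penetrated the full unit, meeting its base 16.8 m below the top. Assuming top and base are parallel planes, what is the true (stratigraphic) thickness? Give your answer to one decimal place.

Two edge vectors: Point P→Point Q = (-471, -115, -451), Point P→Point R = (-384, 423, -52).
Normal n = (Point P→Point Q) × (Point P→Point R) = (196753, 148692, -243393).
So ∂z/∂x = −n_x/n_z = 0.80838 and ∂z/∂y = −n_y/n_z = 0.61091.
|∇z| = √(a²+b²) = 1.01326, so dip δ = arctan(1.01326) = 45.38°.
True thickness = vertical thickness × cos δ = 16.8 × cos 45.38° = 11.8 m.

11.8 m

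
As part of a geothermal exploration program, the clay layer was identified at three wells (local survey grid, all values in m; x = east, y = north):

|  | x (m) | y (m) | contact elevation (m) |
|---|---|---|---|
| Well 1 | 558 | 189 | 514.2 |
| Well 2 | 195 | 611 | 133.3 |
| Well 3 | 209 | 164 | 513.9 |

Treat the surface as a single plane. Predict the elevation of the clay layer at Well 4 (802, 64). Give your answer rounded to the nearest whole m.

635 m

Two edge vectors: Well 1→Well 2 = (-363, 422, -380.9), Well 1→Well 3 = (-349, -25, -0.3).
Normal n = (Well 1→Well 2) × (Well 1→Well 3) = (-9649.1, 132825.2, 156353).
So ∂z/∂x = −n_x/n_z = 0.06171 and ∂z/∂y = −n_y/n_z = −0.84952.
Intercept c from Well 1: 514.2 − 34.44 + 160.56 = 640.32.
At (802, 64): z = 49.5 − 54.4 + 640.32 = 635.4 m.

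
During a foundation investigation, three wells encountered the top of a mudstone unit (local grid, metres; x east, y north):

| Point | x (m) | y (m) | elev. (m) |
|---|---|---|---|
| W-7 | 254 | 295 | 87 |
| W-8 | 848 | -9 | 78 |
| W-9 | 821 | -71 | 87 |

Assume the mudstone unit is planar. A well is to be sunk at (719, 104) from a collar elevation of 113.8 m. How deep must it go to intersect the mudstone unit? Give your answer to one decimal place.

39.2 m

Let the plane be z = a·x + b·y + c.
W-8−W-7: 594a − 304b = −9;  W-9−W-7: 567a − 366b = 0.
Solving gives a = −0.07314, b = −0.11331.
Then c = 87 − a·254 − b·295 = 139.00.
At (719, 104): z_contact = −52.59 − 11.78 + 139.00 = 74.63 m.
Depth below ground = 113.8 − 74.63 = 39.2 m.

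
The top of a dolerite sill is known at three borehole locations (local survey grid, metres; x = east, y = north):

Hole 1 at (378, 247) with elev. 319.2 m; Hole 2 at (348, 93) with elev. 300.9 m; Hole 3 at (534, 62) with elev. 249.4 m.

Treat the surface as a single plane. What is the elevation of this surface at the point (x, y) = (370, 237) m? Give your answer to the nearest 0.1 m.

Let the plane be z = a·x + b·y + c.
Hole 2−Hole 1: −30a − 154b = −18.3;  Hole 3−Hole 1: 156a − 185b = −69.8.
Solving gives a = −0.24899, b = 0.16734.
Then c = 319.2 − a·378 − b·247 = 371.99.
At (370, 237): z = −92.1 + 39.7 + 371.99 = 319.5 m.

319.5 m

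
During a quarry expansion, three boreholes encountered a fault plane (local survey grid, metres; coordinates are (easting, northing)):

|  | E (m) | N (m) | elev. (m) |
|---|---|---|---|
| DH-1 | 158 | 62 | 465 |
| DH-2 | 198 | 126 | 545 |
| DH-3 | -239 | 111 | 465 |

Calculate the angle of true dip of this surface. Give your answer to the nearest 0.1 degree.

49.5°

Let the plane be z = a·E + b·N + c.
DH-2−DH-1: 40a + 64b = 80;  DH-3−DH-1: −397a + 49b = 0.
Solving gives a = 0.14323, b = 1.16048.
Gradient magnitude |∇z| = √(a² + b²) = √(0.02052 + 1.34671) = 1.16929.
True dip = arctan(1.16929) = 49.5°, dipping toward S (azimuth ≈ 187°).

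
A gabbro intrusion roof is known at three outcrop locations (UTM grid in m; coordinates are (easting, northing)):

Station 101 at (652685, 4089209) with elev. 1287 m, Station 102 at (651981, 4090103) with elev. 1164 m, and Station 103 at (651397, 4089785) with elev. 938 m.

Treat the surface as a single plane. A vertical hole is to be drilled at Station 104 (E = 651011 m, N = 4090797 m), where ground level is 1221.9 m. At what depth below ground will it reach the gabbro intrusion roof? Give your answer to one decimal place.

Let the plane be z = a·E + b·N + c.
Station 102−Station 101: −704a + 894b = −123;  Station 103−Station 101: −1288a + 576b = −349.
Solving gives a = 0.323281964, b = 0.116991614.
Then c = 1287 − a·652685 − b·4089209 = −688117.45.
At (651011, 4090797): z_contact = 210460.11 + 478588.94 − 688117.45 = 931.61 m.
Depth below ground = 1221.9 − 931.61 = 290.3 m.

290.3 m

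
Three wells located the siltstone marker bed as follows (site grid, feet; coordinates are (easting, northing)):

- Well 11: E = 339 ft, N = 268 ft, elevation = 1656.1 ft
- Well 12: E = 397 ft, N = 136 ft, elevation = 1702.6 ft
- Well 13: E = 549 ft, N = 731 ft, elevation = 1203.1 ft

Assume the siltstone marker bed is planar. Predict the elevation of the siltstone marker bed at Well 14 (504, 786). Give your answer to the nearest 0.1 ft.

1198.3 ft

Let the plane be z = a·E + b·N + c.
Well 12−Well 11: 58a − 132b = 46.5;  Well 13−Well 11: 210a + 463b = −453.
Solving gives a = −0.70119, b = −0.66037.
Then c = 1656.1 − a·339 − b·268 = 2070.78.
At (504, 786): z = −353.4 − 519.1 + 2070.78 = 1198.3 ft.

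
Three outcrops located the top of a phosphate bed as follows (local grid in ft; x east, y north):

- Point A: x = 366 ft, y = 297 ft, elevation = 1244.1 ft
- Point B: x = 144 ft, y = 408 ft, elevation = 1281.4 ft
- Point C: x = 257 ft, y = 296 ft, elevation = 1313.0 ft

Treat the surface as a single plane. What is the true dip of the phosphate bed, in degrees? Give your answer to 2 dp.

Two edge vectors: Point A→Point B = (-222, 111, 37.3), Point A→Point C = (-109, -1, 68.9).
Normal n = (Point A→Point B) × (Point A→Point C) = (7685.2, 11230.1, 12321).
So ∂z/∂x = −n_x/n_z = −0.62375 and ∂z/∂y = −n_y/n_z = −0.91146.
Gradient magnitude |∇z| = √(a² + b²) = √(0.38906 + 0.83076) = 1.10446.
True dip = arctan(1.10446) = 47.84°, dipping toward NE (azimuth ≈ 034°).

47.84°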